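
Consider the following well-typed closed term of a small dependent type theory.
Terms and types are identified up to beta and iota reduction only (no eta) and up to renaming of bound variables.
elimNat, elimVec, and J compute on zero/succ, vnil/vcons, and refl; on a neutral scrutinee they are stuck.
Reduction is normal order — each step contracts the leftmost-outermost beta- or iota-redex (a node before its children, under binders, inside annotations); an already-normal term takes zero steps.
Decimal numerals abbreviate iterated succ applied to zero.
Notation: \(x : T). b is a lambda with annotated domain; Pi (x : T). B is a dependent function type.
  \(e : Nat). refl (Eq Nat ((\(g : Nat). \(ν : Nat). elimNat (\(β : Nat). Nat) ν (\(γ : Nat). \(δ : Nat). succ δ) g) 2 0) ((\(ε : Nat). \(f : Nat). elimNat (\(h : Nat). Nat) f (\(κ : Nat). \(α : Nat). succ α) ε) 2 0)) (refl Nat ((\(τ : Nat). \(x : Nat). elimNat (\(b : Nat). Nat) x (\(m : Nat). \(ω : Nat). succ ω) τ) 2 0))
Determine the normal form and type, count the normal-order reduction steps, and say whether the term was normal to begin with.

reduced normal form:
  \(e : Nat). refl (Eq Nat 2 2) (refl Nat 2)
inferred type:
  Pi (e : Nat). Eq (Eq Nat 2 2) (refl Nat 2) (refl Nat 2)
reduction steps (normal order): 27
term was already normal: no
first redex: a beta-redex


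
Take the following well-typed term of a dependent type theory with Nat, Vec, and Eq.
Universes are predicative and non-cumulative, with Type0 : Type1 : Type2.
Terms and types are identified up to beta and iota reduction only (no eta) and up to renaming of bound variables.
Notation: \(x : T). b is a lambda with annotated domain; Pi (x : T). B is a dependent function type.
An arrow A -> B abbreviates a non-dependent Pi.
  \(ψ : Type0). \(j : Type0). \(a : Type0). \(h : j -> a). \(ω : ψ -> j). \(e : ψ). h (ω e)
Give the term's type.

the term's type:
  Pi (ψ : Type0). Pi (j : Type0). Pi (a : Type0). (j -> a) -> (ψ -> j) -> ψ -> a


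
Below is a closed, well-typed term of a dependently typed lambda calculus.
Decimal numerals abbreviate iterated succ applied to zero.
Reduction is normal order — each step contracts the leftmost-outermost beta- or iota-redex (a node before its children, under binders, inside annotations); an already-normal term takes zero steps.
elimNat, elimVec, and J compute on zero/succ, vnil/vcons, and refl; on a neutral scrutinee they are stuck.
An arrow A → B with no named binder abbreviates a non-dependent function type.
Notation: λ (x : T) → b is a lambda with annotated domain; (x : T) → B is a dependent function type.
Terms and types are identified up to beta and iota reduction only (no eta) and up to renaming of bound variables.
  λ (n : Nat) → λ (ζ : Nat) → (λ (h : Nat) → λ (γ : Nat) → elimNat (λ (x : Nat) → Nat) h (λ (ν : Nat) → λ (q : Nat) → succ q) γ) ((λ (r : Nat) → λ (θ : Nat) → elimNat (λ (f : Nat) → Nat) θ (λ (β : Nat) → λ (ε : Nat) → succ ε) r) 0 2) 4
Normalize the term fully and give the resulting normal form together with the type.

reduced normal form:
  λ (n : Nat) → λ (ζ : Nat) → 6
type:
  Nat → Nat → Nat
observation: the first redex contracted is a beta-redex; the normal form is reached in 18 normal-order steps.


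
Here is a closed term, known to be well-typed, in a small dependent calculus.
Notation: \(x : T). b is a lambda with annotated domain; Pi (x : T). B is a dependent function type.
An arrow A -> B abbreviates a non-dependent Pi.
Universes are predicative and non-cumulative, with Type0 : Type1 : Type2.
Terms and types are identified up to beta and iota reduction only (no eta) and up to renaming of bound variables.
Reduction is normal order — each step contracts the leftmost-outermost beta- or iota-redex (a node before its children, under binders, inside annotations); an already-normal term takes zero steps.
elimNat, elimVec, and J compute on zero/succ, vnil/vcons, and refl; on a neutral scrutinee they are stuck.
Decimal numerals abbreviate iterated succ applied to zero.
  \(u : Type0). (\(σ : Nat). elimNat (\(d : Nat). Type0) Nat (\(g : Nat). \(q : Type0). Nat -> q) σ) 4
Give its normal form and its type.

resulting normal form:
  \(u : Type0). Nat -> Nat -> Nat -> Nat -> Nat
type:
  Type0 -> Type0
observation: normalization takes exactly 14 steps under the normal-order strategy.


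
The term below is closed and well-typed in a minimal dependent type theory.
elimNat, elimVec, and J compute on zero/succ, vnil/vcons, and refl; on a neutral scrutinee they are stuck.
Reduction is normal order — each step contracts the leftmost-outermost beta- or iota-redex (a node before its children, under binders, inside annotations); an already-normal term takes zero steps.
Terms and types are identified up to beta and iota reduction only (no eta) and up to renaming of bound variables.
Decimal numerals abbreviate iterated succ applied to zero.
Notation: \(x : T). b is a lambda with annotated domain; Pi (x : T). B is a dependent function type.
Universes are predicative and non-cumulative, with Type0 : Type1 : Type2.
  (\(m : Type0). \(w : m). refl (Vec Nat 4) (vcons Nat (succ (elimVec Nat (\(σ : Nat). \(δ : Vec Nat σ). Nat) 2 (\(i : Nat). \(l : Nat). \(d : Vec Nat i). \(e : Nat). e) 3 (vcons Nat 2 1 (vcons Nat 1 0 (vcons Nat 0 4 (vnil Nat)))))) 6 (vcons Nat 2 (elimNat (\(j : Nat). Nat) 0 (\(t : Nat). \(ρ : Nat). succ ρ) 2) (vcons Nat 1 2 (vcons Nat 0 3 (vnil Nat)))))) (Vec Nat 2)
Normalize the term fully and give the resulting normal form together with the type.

reduced normal form:
  \(m : Vec Nat 2). refl (Vec Nat 4) (vcons Nat 3 6 (vcons Nat 2 2 (vcons Nat 1 2 (vcons Nat 0 3 (vnil Nat)))))
the term's type:
  Pi (m : Vec Nat 2). Eq (Vec Nat 4) (vcons Nat 3 6 (vcons Nat 2 2 (vcons Nat 1 2 (vcons Nat 0 3 (vnil Nat))))) (vcons Nat 3 6 (vcons Nat 2 2 (vcons Nat 1 2 (vcons Nat 0 3 (vnil Nat)))))
observation: 24 normal-order steps normalize the term, beginning with a beta-redex.


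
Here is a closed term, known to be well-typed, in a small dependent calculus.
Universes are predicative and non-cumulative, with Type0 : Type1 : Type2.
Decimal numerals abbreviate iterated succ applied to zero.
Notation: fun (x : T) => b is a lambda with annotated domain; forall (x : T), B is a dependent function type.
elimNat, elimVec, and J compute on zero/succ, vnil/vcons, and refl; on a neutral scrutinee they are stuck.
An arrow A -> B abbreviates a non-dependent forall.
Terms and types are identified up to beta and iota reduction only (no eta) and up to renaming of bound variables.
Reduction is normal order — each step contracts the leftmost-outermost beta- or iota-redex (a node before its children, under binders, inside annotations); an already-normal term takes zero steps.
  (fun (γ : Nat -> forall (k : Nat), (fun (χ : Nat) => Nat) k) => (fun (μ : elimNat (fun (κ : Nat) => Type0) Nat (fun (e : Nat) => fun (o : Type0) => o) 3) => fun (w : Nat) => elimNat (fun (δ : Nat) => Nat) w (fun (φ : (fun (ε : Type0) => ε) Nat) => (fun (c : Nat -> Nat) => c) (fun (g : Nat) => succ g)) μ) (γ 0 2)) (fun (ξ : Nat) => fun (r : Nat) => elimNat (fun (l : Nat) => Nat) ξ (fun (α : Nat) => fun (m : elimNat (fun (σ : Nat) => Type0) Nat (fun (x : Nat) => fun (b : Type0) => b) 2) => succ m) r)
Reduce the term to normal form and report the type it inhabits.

normal form:
  fun (γ : Nat) => succ (succ γ)
the term's type:
  Nat -> Nat
observation: the leftmost-outermost redex is a beta-redex, and normalization takes 20 steps.


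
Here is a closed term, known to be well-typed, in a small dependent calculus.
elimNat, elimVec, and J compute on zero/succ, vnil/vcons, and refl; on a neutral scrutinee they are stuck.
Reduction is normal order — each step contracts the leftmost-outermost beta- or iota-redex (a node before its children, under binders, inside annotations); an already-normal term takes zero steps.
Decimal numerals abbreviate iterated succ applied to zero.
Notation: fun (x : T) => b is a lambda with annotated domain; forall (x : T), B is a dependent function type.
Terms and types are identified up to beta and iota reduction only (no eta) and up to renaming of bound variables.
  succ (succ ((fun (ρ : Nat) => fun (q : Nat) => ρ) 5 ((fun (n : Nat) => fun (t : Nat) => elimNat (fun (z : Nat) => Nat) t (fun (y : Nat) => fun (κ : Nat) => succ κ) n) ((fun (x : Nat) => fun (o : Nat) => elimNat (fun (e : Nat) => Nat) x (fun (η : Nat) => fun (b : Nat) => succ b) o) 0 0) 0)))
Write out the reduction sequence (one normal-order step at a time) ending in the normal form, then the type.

normal-order reduction:
  succ (succ ((fun (ρ : Nat) => fun (q : Nat) => ρ) 5 ((fun (n : Nat) => fun (t : Nat) => elimNat (fun (z : Nat) => Nat) t (fun (y : Nat) => fun (κ : Nat) => succ κ) n) ((fun (x : Nat) => fun (o : Nat) => elimNat (fun (e : Nat) => Nat) x (fun (η : Nat) => fun (b : Nat) => succ b) o) 0 0) 0)))
  ~> succ (succ ((fun (ρ : Nat) => 5) ((fun (q : Nat) => fun (n : Nat) => elimNat (fun (t : Nat) => Nat) n (fun (z : Nat) => fun (y : Nat) => succ y) q) ((fun (κ : Nat) => fun (x : Nat) => elimNat (fun (o : Nat) => Nat) κ (fun (e : Nat) => fun (η : Nat) => succ η) x) 0 0) 0)))
  ~> 7
type:
  Nat


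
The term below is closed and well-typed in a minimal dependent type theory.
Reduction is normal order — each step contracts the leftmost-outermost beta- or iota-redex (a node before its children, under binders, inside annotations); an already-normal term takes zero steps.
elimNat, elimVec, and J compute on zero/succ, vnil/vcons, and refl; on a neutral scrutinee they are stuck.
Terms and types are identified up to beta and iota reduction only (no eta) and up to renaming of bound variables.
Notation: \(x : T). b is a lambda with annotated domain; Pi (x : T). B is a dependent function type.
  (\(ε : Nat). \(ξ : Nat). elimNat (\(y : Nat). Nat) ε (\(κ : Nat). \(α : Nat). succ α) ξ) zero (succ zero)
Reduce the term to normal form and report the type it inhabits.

normal form:
  succ zero
type:
  Nat
observation: the first redex contracted is a beta-redex; the normal form is reached in 6 normal-order steps.


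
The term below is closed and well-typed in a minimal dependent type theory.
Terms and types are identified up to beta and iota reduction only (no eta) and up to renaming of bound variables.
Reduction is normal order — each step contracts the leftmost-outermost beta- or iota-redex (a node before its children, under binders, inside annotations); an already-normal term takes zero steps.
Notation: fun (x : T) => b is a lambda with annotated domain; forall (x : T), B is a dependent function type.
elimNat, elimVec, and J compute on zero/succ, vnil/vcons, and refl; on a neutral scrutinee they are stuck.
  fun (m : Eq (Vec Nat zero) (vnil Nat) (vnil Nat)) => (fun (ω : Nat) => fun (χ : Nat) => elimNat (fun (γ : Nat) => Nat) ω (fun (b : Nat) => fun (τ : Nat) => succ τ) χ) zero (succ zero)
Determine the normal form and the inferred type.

normal form:
  fun (m : Eq (Vec Nat zero) (vnil Nat) (vnil Nat)) => succ zero
the term's type:
  forall (m : Eq (Vec Nat zero) (vnil Nat) (vnil Nat)), Nat
observation: 6 normal-order steps normalize the term, beginning with a beta-redex.


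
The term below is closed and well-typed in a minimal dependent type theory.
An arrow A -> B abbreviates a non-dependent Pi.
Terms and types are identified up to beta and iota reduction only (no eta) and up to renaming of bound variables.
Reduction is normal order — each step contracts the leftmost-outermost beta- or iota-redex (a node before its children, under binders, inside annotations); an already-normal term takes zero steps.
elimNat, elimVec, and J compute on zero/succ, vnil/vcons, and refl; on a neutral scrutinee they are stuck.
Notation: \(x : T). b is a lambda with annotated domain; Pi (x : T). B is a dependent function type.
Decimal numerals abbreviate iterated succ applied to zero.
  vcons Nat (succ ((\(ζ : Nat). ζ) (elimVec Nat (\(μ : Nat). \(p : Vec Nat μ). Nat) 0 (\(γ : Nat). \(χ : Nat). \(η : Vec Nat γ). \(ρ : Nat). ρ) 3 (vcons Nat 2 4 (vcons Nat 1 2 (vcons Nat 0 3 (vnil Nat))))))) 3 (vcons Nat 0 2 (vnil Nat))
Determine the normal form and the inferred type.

resulting normal form:
  vcons Nat 1 3 (vcons Nat 0 2 (vnil Nat))
type:
  Vec Nat 2
observation: reduction starts at a beta-redex, and 17 normal-order steps reach the normal form.


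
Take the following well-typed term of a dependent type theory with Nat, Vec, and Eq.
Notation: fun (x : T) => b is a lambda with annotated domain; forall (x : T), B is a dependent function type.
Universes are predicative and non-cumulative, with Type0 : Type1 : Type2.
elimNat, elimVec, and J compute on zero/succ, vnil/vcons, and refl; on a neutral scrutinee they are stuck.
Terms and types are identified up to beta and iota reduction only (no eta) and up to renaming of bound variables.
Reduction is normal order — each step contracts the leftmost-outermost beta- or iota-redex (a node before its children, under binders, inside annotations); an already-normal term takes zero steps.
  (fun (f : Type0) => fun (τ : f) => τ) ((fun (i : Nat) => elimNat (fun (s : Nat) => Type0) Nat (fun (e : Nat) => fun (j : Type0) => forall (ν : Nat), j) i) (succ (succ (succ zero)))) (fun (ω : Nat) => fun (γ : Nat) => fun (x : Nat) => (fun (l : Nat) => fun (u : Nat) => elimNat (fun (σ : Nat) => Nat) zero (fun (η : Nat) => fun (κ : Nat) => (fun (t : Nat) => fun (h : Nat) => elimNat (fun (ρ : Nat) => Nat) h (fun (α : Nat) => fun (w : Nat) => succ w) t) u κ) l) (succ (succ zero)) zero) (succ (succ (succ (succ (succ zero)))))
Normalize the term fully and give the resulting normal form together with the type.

resulting normal form:
  fun (f : Nat) => fun (τ : Nat) => zero
inferred type:
  forall (f : Nat), forall (τ : Nat), Nat
observation: contracting a beta-redex first, the term normalizes in 18 steps.


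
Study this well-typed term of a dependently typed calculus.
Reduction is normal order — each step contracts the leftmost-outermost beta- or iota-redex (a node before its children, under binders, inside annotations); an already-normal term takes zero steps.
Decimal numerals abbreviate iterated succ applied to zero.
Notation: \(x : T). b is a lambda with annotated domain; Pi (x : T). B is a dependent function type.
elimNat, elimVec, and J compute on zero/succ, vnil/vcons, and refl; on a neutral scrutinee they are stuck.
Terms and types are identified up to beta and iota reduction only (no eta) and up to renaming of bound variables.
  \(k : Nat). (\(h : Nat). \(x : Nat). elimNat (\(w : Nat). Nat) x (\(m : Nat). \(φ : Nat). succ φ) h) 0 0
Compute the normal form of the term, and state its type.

reduced normal form:
  \(k : Nat). 0
type:
  Pi (k : Nat). Nat
observation: normalization takes exactly 3 steps under the normal-order strategy.


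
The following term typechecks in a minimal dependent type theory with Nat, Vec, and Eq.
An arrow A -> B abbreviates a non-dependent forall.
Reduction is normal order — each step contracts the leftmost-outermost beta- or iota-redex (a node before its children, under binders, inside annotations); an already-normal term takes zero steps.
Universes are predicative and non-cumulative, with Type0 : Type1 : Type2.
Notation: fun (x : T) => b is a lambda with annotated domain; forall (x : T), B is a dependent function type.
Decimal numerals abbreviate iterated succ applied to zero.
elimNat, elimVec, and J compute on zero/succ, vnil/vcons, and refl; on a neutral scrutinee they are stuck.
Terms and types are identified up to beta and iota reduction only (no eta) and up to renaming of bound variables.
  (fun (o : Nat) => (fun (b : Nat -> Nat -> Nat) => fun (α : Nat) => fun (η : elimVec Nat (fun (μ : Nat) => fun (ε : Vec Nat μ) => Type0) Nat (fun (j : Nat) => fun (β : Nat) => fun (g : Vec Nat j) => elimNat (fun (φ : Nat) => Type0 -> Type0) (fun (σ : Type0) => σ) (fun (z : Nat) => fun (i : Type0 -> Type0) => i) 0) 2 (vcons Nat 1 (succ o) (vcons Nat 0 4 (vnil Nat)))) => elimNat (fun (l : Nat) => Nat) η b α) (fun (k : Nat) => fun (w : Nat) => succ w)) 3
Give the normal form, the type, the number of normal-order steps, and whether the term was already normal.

reduced normal form:
  fun (o : Nat) => fun (b : Nat) => elimNat (fun (α : Nat) => Nat) b (fun (η : Nat) => fun (μ : Nat) => succ μ) o
inferred type:
  Nat -> Nat -> Nat
normal-order step count: 15
started in normal form: no
first redex: a beta-redex


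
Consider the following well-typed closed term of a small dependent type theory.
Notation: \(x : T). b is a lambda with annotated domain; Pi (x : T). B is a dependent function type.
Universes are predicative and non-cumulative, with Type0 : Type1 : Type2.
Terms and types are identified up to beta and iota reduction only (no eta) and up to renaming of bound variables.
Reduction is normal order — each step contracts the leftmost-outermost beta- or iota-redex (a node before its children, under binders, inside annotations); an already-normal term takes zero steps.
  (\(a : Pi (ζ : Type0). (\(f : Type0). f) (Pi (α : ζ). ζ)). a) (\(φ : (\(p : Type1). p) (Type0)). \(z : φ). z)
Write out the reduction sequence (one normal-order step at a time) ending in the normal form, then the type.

reduction (normal order):
  (\(a : Pi (ζ : Type0). (\(f : Type0). f) (Pi (α : ζ). ζ)). a) (\(φ : (\(p : Type1). p) (Type0)). \(z : φ). z)
  ~> \(a : (\(ζ : Type1). ζ) (Type0)). \(f : a). f
  ~> \(a : Type0). \(ζ : a). ζ
the term's type:
  Pi (a : Type0). Pi (ζ : a). a


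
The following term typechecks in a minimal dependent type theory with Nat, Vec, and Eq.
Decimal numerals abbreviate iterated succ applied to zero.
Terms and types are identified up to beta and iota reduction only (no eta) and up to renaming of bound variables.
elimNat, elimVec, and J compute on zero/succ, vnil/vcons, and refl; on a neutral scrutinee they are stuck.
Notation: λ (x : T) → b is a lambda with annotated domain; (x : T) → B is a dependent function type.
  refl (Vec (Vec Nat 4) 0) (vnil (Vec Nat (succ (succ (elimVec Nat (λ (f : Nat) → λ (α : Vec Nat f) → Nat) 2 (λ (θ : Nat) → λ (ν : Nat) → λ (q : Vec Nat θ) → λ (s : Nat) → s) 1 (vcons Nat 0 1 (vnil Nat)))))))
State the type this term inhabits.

type:
  Eq (Vec (Vec Nat 4) 0) (vnil (Vec Nat 4)) (vnil (Vec Nat 4))


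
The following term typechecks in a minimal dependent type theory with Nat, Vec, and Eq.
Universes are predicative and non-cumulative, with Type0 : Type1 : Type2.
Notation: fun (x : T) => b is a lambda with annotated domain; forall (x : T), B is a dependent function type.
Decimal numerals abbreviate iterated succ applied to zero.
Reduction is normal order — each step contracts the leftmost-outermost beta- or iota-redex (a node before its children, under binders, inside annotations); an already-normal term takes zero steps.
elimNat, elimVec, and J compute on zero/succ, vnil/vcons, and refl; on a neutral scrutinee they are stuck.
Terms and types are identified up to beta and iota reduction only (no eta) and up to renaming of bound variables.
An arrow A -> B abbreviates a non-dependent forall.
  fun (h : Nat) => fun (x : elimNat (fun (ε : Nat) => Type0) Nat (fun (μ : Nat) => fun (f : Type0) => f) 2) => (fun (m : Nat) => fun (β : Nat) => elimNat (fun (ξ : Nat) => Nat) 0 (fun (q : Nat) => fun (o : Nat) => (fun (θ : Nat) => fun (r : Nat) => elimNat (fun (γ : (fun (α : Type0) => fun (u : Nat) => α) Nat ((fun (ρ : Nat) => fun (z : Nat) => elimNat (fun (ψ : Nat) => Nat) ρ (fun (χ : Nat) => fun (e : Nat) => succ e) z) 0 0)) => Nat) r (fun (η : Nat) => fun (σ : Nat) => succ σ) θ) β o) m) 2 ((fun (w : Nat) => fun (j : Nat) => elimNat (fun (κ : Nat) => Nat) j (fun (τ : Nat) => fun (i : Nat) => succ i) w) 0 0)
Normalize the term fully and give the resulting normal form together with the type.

normal form:
  fun (h : Nat) => fun (x : Nat) => 0
inferred type:
  Nat -> Nat -> Nat


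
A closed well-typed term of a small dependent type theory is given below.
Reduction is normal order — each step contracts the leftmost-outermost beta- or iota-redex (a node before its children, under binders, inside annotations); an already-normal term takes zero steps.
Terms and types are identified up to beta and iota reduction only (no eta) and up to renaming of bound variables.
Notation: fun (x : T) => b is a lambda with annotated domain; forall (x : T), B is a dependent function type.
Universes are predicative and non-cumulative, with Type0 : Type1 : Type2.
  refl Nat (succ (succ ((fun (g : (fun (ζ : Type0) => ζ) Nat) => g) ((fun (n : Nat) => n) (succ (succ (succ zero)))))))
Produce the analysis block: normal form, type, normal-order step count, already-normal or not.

resulting normal form:
  refl Nat (succ (succ (succ (succ (succ zero)))))
the term's type:
  Eq Nat (succ (succ (succ (succ (succ zero))))) (succ (succ (succ (succ (succ zero)))))
steps to reach normal form (normal order): 2
started in normal form: no
first contracted redex: a beta-redex


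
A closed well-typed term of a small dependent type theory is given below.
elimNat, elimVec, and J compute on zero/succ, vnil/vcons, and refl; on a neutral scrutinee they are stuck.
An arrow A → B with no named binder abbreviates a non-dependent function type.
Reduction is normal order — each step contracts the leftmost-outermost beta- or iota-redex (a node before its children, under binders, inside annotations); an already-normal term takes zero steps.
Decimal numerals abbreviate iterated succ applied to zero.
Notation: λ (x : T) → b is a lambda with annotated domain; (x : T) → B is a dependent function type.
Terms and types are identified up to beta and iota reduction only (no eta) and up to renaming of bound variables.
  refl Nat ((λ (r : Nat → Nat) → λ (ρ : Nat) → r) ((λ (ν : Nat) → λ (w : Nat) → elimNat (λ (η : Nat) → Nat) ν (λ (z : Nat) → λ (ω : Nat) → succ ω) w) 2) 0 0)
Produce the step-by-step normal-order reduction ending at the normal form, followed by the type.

normal-order reduction:
  refl Nat ((λ (r : Nat → Nat) → λ (ρ : Nat) → r) ((λ (ν : Nat) → λ (w : Nat) → elimNat (λ (η : Nat) → Nat) ν (λ (z : Nat) → λ (ω : Nat) → succ ω) w) 2) 0 0)
  ~> refl Nat ((λ (r : Nat) → (λ (ρ : Nat) → λ (ν : Nat) → elimNat (λ (w : Nat) → Nat) ρ (λ (η : Nat) → λ (z : Nat) → succ z) ν) 2) 0 0)
  ~> refl Nat ((λ (r : Nat) → λ (ρ : Nat) → elimNat (λ (ν : Nat) → Nat) r (λ (w : Nat) → λ (η : Nat) → succ η) ρ) 2 0)
  ~> refl Nat ((λ (r : Nat) → elimNat (λ (ρ : Nat) → Nat) 2 (λ (ν : Nat) → λ (w : Nat) → succ w) r) 0)
  ~> refl Nat (elimNat (λ (r : Nat) → Nat) 2 (λ (ρ : Nat) → λ (ν : Nat) → succ ν) 0)
  ~> refl Nat 2
type:
  Eq Nat 2 2


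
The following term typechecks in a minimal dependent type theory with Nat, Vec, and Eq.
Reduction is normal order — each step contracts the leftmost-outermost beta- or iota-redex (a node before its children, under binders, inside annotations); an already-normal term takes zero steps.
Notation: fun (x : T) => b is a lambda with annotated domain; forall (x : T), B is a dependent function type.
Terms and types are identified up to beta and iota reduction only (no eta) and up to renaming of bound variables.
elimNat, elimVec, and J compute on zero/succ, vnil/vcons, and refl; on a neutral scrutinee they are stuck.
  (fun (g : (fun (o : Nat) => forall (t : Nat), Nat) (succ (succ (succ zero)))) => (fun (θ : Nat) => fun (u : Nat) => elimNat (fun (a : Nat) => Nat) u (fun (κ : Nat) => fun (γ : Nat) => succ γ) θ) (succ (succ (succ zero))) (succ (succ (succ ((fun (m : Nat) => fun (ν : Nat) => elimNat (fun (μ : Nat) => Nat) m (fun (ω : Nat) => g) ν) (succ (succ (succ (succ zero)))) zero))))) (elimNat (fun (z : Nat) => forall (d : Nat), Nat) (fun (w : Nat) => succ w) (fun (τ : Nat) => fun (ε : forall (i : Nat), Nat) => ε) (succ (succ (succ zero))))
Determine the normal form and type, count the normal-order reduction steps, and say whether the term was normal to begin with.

resulting normal form:
  succ (succ (succ (succ (succ (succ (succ (succ (succ (succ zero)))))))))
inferred type:
  Nat
steps to reach normal form (normal order): 16
term was already normal: no
first redex: a beta-redex


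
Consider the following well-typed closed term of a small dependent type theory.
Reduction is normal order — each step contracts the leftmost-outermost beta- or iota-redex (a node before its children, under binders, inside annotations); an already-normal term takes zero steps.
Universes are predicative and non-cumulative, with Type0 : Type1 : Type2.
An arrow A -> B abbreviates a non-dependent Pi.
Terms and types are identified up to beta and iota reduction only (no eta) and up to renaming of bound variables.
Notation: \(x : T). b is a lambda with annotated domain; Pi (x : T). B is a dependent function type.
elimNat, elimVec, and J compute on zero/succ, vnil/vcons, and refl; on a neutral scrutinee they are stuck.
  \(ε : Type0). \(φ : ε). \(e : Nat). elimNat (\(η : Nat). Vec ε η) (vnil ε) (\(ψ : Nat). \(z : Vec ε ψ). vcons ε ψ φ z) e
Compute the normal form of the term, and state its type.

resulting normal form:
  \(ε : Type0). \(φ : ε). \(e : Nat). elimNat (\(η : Nat). Vec ε η) (vnil ε) (\(ψ : Nat). \(z : Vec ε ψ). vcons ε ψ φ z) e
type:
  Pi (ε : Type0). ε -> Pi (φ : Nat). Vec ε φ
observation: the term is already in normal form.


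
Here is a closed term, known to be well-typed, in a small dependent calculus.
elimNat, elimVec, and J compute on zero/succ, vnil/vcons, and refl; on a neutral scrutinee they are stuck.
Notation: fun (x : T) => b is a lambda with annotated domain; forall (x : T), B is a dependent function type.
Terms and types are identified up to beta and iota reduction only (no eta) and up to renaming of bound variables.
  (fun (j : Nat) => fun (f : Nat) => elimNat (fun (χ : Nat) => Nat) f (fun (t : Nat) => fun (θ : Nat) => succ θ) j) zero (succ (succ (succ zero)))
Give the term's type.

type:
  Nat


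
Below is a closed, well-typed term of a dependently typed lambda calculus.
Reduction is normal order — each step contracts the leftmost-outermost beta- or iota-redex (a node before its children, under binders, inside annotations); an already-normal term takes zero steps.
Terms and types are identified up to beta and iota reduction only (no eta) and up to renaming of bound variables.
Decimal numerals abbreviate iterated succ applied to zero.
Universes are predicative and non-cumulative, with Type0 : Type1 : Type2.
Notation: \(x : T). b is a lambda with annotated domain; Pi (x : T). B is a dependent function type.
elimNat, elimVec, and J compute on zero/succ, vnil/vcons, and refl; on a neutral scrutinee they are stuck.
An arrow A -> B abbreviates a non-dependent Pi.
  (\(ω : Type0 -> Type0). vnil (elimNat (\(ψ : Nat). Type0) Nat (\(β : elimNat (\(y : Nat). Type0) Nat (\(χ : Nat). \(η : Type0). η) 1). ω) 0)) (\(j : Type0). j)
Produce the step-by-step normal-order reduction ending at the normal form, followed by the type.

reduction (normal order):
  (\(ω : Type0 -> Type0). vnil (elimNat (\(ψ : Nat). Type0) Nat (\(β : elimNat (\(y : Nat). Type0) Nat (\(χ : Nat). \(η : Type0). η) 1). ω) 0)) (\(j : Type0). j)
  ~> vnil (elimNat (\(ω : Nat). Type0) Nat (\(ψ : elimNat (\(β : Nat). Type0) Nat (\(y : Nat). \(χ : Type0). χ) 1). \(η : Type0). η) 0)
  ~> vnil Nat
type:
  Vec Nat 0


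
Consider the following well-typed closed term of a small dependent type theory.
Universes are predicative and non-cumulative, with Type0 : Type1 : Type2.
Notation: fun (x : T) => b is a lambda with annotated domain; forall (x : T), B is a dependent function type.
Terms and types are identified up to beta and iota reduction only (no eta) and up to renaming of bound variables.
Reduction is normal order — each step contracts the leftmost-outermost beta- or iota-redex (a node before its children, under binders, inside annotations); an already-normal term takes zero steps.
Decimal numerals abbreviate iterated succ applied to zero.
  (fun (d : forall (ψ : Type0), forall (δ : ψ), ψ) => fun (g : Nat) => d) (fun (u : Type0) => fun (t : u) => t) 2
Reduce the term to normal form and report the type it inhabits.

reduced normal form:
  fun (d : Type0) => fun (ψ : d) => ψ
type:
  forall (d : Type0), forall (ψ : d), d
observation: reduction starts at a beta-redex, and 2 normal-order steps reach the normal form.


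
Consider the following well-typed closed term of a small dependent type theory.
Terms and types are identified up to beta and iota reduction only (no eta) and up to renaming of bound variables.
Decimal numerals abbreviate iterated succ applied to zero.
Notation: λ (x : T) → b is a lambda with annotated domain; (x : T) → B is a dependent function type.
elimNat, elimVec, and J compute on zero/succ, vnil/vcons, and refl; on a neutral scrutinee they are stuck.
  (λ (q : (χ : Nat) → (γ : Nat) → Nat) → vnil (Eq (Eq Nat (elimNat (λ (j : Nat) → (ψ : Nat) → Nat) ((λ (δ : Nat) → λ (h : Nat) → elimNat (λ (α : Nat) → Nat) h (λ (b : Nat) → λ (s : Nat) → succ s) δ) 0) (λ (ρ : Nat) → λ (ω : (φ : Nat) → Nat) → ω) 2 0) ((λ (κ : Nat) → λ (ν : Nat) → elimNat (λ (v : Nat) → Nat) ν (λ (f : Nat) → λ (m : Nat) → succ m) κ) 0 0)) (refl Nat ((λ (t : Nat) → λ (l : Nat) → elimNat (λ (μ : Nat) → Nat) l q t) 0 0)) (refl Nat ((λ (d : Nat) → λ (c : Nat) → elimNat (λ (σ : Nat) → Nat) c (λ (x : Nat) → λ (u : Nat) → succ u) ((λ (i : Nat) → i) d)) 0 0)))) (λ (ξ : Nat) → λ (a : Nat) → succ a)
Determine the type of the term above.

inferred type:
  Vec (Eq (Eq Nat 0 0) (refl Nat 0) (refl Nat 0)) 0


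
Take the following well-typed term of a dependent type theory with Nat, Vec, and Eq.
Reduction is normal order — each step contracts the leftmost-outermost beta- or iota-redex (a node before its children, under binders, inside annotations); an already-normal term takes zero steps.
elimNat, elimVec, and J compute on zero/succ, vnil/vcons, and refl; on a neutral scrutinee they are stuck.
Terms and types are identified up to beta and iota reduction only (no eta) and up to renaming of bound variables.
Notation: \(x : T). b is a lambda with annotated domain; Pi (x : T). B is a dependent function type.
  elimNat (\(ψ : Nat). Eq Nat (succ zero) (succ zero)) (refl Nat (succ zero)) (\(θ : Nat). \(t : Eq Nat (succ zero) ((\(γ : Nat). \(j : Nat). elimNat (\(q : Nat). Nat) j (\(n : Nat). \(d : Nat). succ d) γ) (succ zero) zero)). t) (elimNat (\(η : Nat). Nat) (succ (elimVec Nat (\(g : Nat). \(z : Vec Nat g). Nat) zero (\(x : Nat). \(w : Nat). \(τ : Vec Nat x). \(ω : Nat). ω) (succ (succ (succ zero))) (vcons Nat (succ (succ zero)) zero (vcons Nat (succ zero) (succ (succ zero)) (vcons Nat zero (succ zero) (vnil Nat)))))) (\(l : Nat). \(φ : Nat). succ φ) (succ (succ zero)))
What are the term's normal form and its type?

normal form:
  refl Nat (succ zero)
the term's type:
  Eq Nat (succ zero) (succ zero)
observation: the leftmost-outermost redex is a beta-redex, and normalization takes 39 steps.


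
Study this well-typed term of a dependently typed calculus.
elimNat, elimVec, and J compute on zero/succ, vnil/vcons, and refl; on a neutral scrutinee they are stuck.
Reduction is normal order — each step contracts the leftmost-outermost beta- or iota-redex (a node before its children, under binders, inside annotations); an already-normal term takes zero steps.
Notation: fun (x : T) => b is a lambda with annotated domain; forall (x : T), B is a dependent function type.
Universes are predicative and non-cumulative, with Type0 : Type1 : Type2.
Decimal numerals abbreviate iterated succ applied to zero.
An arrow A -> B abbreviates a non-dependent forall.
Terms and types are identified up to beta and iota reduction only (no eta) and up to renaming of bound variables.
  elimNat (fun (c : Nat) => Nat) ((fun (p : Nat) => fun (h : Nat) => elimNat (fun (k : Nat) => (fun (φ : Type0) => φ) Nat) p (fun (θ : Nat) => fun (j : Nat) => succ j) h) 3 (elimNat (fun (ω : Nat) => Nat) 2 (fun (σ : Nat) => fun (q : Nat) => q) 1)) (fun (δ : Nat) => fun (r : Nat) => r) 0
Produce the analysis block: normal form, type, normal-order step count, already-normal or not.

reduced normal form:
  5
the term's type:
  Nat
normal-order step count: 15
term was already normal: no
first contracted redex: an elimNat iota-redex


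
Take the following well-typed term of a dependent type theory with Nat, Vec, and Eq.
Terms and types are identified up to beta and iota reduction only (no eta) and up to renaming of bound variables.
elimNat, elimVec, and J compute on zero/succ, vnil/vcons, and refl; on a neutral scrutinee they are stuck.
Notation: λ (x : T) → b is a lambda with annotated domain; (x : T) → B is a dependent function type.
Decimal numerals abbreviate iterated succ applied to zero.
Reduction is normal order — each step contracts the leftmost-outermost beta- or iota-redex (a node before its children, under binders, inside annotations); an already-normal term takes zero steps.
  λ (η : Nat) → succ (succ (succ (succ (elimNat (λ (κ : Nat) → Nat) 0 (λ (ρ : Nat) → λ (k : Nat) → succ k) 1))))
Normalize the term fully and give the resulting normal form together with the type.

normal form:
  λ (η : Nat) → 5
type:
  (η : Nat) → Nat
observation: normalization takes exactly 4 steps under the normal-order strategy.


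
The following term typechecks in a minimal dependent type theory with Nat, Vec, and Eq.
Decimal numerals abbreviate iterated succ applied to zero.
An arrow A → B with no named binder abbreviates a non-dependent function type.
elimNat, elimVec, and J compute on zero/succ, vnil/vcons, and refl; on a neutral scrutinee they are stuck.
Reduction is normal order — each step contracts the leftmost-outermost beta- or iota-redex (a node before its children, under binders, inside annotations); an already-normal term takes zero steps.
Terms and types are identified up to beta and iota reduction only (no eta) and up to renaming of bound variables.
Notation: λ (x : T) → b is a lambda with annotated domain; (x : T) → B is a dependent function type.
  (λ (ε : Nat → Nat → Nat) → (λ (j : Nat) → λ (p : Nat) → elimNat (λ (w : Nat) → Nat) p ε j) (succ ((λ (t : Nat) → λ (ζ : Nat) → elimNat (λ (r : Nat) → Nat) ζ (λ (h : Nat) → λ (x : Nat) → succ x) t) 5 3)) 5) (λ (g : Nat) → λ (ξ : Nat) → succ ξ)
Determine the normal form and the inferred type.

reduced normal form:
  14
the term's type:
  Nat


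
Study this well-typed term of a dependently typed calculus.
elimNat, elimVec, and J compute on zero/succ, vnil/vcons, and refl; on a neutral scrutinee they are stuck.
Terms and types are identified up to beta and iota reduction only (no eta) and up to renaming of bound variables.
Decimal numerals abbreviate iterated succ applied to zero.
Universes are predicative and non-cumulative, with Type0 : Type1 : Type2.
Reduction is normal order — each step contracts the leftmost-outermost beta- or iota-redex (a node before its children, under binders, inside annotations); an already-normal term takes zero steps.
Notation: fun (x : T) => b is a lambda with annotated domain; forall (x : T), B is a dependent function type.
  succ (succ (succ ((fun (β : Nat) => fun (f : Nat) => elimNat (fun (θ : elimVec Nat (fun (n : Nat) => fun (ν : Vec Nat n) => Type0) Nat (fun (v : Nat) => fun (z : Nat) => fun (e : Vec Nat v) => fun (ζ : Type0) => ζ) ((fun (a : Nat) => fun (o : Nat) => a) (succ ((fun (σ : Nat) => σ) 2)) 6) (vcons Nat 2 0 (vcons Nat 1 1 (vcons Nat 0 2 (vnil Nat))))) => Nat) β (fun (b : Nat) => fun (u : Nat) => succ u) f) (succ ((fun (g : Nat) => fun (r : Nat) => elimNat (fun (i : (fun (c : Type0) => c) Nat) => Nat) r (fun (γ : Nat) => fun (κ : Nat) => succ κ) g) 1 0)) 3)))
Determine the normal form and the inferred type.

resulting normal form:
  8
the term's type:
  Nat


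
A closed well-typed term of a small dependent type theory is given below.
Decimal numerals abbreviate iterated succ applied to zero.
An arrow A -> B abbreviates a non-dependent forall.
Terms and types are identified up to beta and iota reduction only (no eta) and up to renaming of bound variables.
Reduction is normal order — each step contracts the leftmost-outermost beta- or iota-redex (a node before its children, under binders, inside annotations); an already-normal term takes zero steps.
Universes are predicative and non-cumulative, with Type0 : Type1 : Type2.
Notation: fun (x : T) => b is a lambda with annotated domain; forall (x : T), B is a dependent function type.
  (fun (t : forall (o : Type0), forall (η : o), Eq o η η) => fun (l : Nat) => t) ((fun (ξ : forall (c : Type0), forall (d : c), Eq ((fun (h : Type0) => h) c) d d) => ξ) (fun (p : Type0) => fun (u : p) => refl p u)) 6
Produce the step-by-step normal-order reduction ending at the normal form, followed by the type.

normal-order reduction:
  (fun (t : forall (o : Type0), forall (η : o), Eq o η η) => fun (l : Nat) => t) ((fun (ξ : forall (c : Type0), forall (d : c), Eq ((fun (h : Type0) => h) c) d d) => ξ) (fun (p : Type0) => fun (u : p) => refl p u)) 6
  ~> (fun (t : Nat) => (fun (o : forall (η : Type0), forall (l : η), Eq ((fun (ξ : Type0) => ξ) η) l l) => o) (fun (c : Type0) => fun (d : c) => refl c d)) 6
  ~> (fun (t : forall (o : Type0), forall (η : o), Eq ((fun (l : Type0) => l) o) η η) => t) (fun (ξ : Type0) => fun (c : ξ) => refl ξ c)
  ~> fun (t : Type0) => fun (o : t) => refl t o
type:
  forall (t : Type0), forall (o : t), Eq t o o


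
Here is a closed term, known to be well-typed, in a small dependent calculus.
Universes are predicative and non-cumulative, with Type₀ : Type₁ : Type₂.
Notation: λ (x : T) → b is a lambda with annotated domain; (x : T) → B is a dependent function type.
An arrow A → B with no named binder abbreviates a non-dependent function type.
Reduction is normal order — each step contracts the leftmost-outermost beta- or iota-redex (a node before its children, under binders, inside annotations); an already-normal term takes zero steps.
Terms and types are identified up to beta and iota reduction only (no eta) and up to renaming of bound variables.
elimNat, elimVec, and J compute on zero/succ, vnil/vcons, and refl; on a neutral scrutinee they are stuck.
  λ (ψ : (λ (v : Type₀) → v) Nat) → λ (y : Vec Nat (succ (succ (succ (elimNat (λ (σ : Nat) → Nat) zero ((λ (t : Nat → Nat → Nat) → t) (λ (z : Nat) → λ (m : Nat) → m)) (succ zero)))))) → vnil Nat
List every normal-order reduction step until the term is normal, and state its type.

normal-order reduction:
  λ (ψ : (λ (v : Type₀) → v) Nat) → λ (y : Vec Nat (succ (succ (succ (elimNat (λ (σ : Nat) → Nat) zero ((λ (t : Nat → Nat → Nat) → t) (λ (z : Nat) → λ (m : Nat) → m)) (succ zero)))))) → vnil Nat
  ~> λ (ψ : Nat) → λ (v : Vec Nat (succ (succ (succ (elimNat (λ (y : Nat) → Nat) zero ((λ (σ : Nat → Nat → Nat) → σ) (λ (t : Nat) → λ (z : Nat) → z)) (succ zero)))))) → vnil Nat
  ~> λ (ψ : Nat) → λ (v : Vec Nat (succ (succ (succ ((λ (y : Nat → Nat → Nat) → y) (λ (σ : Nat) → λ (t : Nat) → t) zero (elimNat (λ (z : Nat) → Nat) zero ((λ (m : Nat → Nat → Nat) → m) (λ (l : Nat) → λ (ζ : Nat) → ζ)) zero)))))) → vnil Nat
  ~> λ (ψ : Nat) → λ (v : Vec Nat (succ (succ (succ ((λ (y : Nat) → λ (σ : Nat) → σ) zero (elimNat (λ (t : Nat) → Nat) zero ((λ (z : Nat → Nat → Nat) → z) (λ (m : Nat) → λ (l : Nat) → l)) zero)))))) → vnil Nat
  ~> λ (ψ : Nat) → λ (v : Vec Nat (succ (succ (succ ((λ (y : Nat) → y) (elimNat (λ (σ : Nat) → Nat) zero ((λ (t : Nat → Nat → Nat) → t) (λ (z : Nat) → λ (m : Nat) → m)) zero)))))) → vnil Nat
  ~> λ (ψ : Nat) → λ (v : Vec Nat (succ (succ (succ (elimNat (λ (y : Nat) → Nat) zero ((λ (σ : Nat → Nat → Nat) → σ) (λ (t : Nat) → λ (z : Nat) → z)) zero))))) → vnil Nat
  ~> λ (ψ : Nat) → λ (v : Vec Nat (succ (succ (succ zero)))) → vnil Nat
the term's type:
  Nat → Vec Nat (succ (succ (succ zero))) → Vec Nat zero
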